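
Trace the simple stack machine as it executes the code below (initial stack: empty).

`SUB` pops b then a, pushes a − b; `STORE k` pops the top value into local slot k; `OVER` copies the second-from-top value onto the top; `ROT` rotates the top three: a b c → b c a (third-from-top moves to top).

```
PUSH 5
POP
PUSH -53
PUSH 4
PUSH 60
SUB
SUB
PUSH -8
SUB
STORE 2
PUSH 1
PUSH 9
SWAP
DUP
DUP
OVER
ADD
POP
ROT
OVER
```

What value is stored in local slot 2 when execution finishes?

PUSH 5   : 5
POP      : (empty)
PUSH -53 : -53
PUSH 4   : -53 4
PUSH 60  : -53 4 60
SUB      : -53 -56
SUB      : 3
PUSH -8  : 3 -8
SUB      : 11
STORE 2  : (empty)
PUSH 1   : 1
PUSH 9   : 1 9
SWAP     : 9 1
DUP      : 9 1 1
DUP      : 9 1 1 1
OVER     : 9 1 1 1 1
ADD      : 9 1 1 2
POP      : 9 1 1
ROT      : 1 1 9
OVER     : 1 1 9 1

11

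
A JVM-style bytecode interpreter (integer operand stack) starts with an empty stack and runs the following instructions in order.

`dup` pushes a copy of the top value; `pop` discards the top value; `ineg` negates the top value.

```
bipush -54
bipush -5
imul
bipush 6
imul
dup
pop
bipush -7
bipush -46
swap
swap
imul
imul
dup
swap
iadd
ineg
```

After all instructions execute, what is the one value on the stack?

-1043280

bipush -54 : [-54]
bipush -5  : [-54, -5]
imul       : [270]
bipush 6   : [270, 6]
imul       : [1620]
dup        : [1620, 1620]
pop        : [1620]
bipush -7  : [1620, -7]
bipush -46 : [1620, -7, -46]
swap       : [1620, -46, -7]
swap       : [1620, -7, -46]
imul       : [1620, 322]
imul       : [521640]
dup        : [521640, 521640]
swap       : [521640, 521640]
iadd       : [1043280]
ineg       : [-1043280]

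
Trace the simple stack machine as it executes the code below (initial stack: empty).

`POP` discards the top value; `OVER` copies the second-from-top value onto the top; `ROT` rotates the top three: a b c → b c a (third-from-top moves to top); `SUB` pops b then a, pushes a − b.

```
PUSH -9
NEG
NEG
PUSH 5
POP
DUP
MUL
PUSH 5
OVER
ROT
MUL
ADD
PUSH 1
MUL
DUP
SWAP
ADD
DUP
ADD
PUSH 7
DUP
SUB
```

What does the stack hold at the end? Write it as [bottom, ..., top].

PUSH -9 : -9
NEG     : 9
NEG     : -9
PUSH 5  : -9 5
POP     : -9
DUP     : -9 -9
MUL     : 81
PUSH 5  : 81 5
OVER    : 81 5 81
ROT     : 5 81 81
MUL     : 5 6561
ADD     : 6566
PUSH 1  : 6566 1
MUL     : 6566
DUP     : 6566 6566
SWAP    : 6566 6566
ADD     : 13132
DUP     : 13132 13132
ADD     : 26264
PUSH 7  : 26264 7
DUP     : 26264 7 7
SUB     : 26264 0

[26264, 0]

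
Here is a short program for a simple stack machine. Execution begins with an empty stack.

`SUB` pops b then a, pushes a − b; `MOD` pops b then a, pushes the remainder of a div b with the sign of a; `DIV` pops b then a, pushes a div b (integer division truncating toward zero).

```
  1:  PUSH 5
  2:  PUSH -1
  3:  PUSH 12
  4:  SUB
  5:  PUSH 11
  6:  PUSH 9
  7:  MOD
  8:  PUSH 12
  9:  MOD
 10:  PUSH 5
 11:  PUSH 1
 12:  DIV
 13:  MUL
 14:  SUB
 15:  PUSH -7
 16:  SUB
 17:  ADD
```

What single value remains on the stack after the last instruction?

-11

PUSH 5  → [5]
PUSH -1 → [5, -1]
PUSH 12 → [5, -1, 12]
SUB     → [5, -13]
PUSH 11 → [5, -13, 11]
PUSH 9  → [5, -13, 11, 9]
MOD     → [5, -13, 2]
PUSH 12 → [5, -13, 2, 12]
MOD     → [5, -13, 2]
PUSH 5  → [5, -13, 2, 5]
PUSH 1  → [5, -13, 2, 5, 1]
DIV     → [5, -13, 2, 5]
MUL     → [5, -13, 10]
SUB     → [5, -23]
PUSH -7 → [5, -23, -7]
SUB     → [5, -16]
ADD     → [-11]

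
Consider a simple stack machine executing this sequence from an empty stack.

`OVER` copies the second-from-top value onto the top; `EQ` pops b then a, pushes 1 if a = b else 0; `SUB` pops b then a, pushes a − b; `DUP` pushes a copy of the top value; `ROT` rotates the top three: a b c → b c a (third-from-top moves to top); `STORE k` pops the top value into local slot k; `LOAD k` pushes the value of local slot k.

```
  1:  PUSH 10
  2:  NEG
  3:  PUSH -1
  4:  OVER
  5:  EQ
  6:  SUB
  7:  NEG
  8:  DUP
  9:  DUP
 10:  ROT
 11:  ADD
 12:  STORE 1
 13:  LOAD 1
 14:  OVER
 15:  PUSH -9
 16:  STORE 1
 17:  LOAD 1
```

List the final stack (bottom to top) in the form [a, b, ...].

PUSH 10 → 10
NEG     → -10
PUSH -1 → -10 -1
OVER    → -10 -1 -10
EQ      → -10 0
SUB     → -10
NEG     → 10
DUP     → 10 10
DUP     → 10 10 10
ROT     → 10 10 10
ADD     → 10 20
STORE 1 → 10
LOAD 1  → 10 20
OVER    → 10 20 10
PUSH -9 → 10 20 10 -9
STORE 1 → 10 20 10
LOAD 1  → 10 20 10 -9

[10, 20, 10, -9]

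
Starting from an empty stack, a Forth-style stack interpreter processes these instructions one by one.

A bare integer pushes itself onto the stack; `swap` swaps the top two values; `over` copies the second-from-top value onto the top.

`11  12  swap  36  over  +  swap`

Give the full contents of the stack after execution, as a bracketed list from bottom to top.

[12, 47, 11]

11   : 11
12   : 11 12
swap : 12 11
36   : 12 11 36
over : 12 11 36 11
+    : 12 11 47
swap : 12 47 11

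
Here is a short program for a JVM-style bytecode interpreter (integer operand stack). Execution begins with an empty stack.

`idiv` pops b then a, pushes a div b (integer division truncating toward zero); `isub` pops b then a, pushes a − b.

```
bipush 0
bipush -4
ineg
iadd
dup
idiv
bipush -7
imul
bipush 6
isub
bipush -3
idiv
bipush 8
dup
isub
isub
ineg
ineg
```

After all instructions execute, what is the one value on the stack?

4

bipush 0  : 0
bipush -4 : 0 -4
ineg      : 0 4
iadd      : 4
dup       : 4 4
idiv      : 1
bipush -7 : 1 -7
imul      : -7
bipush 6  : -7 6
isub      : -13
bipush -3 : -13 -3
idiv      : 4
bipush 8  : 4 8
dup       : 4 8 8
isub      : 4 0
isub      : 4
ineg      : -4
ineg      : 4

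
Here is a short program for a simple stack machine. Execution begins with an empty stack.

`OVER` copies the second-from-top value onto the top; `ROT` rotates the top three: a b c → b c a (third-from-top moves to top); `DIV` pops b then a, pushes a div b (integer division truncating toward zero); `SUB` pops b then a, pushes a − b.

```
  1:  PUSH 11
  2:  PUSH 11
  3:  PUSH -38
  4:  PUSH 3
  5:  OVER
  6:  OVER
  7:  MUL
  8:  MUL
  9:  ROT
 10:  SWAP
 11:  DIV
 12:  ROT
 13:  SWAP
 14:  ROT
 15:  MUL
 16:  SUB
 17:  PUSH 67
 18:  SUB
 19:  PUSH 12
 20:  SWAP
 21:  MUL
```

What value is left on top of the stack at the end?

PUSH 11  → 11
PUSH 11  → 11 11
PUSH -38 → 11 11 -38
PUSH 3   → 11 11 -38 3
OVER     → 11 11 -38 3 -38
OVER     → 11 11 -38 3 -38 3
MUL      → 11 11 -38 3 -114
MUL      → 11 11 -38 -342
ROT      → 11 -38 -342 11
SWAP     → 11 -38 11 -342
DIV      → 11 -38 0
ROT      → -38 0 11
SWAP     → -38 11 0
ROT      → 11 0 -38
MUL      → 11 0
SUB      → 11
PUSH 67  → 11 67
SUB      → -56
PUSH 12  → -56 12
SWAP     → 12 -56
MUL      → -672

-672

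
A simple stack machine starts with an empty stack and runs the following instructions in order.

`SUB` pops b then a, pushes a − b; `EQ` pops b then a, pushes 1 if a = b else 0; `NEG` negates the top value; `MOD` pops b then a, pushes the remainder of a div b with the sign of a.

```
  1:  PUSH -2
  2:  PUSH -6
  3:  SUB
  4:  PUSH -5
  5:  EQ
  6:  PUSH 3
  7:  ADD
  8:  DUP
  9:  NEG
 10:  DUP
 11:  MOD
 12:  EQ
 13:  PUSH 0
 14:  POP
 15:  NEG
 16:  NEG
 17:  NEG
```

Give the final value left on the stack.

PUSH -2 : -2
PUSH -6 : -2 -6
SUB     : 4
PUSH -5 : 4 -5
EQ      : 0
PUSH 3  : 0 3
ADD     : 3
DUP     : 3 3
NEG     : 3 -3
DUP     : 3 -3 -3
MOD     : 3 0
EQ      : 0
PUSH 0  : 0 0
POP     : 0
NEG     : 0
NEG     : 0
NEG     : 0

0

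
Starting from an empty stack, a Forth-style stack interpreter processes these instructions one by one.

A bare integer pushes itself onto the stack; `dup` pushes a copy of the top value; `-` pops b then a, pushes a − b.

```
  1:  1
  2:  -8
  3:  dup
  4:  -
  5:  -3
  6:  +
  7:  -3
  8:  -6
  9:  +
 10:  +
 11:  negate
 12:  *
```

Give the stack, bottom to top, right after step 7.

1   : 1
-8  : 1 -8
dup : 1 -8 -8
-   : 1 0
-3  : 1 0 -3
+   : 1 -3
-3  : 1 -3 -3

[1, -3, -3]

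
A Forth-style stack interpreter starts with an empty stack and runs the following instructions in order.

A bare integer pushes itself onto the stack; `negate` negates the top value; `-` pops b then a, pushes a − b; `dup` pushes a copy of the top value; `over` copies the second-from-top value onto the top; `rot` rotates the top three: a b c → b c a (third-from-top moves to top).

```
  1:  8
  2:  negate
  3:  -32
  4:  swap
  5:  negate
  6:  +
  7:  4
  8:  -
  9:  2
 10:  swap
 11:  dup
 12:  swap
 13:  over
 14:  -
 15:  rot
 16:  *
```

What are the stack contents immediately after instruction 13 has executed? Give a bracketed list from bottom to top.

[2, -28, -28, -28]

8      : 8
negate : -8
-32    : -8 -32
swap   : -32 -8
negate : -32 8
+      : -24
4      : -24 4
-      : -28
2      : -28 2
swap   : 2 -28
dup    : 2 -28 -28
swap   : 2 -28 -28
over   : 2 -28 -28 -28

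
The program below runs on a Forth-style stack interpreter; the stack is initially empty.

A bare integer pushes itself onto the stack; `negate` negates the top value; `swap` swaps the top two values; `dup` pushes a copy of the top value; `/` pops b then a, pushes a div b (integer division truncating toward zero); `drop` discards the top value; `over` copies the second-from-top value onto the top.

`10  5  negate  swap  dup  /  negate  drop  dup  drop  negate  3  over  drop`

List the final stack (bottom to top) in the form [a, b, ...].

10      [10]
5       [10, 5]
negate  [10, -5]
swap    [-5, 10]
dup     [-5, 10, 10]
/       [-5, 1]
negate  [-5, -1]
drop    [-5]
dup     [-5, -5]
drop    [-5]
negate  [5]
3       [5, 3]
over    [5, 3, 5]
drop    [5, 3]

[5, 3]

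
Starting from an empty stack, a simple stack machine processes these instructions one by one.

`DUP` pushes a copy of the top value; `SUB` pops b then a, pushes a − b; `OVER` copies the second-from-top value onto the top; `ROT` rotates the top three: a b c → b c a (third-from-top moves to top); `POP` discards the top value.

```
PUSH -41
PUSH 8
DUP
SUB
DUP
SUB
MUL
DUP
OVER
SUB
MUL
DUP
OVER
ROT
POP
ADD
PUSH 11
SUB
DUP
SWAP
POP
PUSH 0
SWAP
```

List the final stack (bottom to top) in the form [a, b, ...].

[0, -11]

PUSH -41 -> [-41]
PUSH 8   -> [-41, 8]
DUP      -> [-41, 8, 8]
SUB      -> [-41, 0]
DUP      -> [-41, 0, 0]
SUB      -> [-41, 0]
MUL      -> [0]
DUP      -> [0, 0]
OVER     -> [0, 0, 0]
SUB      -> [0, 0]
MUL      -> [0]
DUP      -> [0, 0]
OVER     -> [0, 0, 0]
ROT      -> [0, 0, 0]
POP      -> [0, 0]
ADD      -> [0]
PUSH 11  -> [0, 11]
SUB      -> [-11]
DUP      -> [-11, -11]
SWAP     -> [-11, -11]
POP      -> [-11]
PUSH 0   -> [-11, 0]
SWAP     -> [0, -11]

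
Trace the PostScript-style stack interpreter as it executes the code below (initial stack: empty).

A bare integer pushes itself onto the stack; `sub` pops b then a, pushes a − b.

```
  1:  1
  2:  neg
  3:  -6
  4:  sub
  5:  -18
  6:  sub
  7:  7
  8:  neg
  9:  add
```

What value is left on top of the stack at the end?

1   : 1
neg : -1
-6  : -1 -6
sub : 5
-18 : 5 -18
sub : 23
7   : 23 7
neg : 23 -7
add : 16

16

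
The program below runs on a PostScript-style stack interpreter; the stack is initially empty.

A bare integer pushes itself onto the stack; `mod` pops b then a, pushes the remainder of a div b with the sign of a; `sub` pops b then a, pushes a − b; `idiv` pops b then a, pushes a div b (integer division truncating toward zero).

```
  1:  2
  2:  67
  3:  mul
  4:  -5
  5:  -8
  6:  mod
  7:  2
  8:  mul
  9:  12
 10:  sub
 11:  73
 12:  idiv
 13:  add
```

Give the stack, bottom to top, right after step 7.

2    [2]
67   [2, 67]
mul  [134]
-5   [134, -5]
-8   [134, -5, -8]
mod  [134, -5]
2    [134, -5, 2]

[134, -5, 2]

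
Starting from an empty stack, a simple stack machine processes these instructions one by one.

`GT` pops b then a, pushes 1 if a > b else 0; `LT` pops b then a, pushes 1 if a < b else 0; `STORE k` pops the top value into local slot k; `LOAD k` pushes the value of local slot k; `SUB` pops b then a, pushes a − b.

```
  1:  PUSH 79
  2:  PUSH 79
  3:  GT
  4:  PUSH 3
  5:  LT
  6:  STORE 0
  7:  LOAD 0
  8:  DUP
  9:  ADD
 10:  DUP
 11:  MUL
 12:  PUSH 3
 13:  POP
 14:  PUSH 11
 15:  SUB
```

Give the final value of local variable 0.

PUSH 79  79
PUSH 79  79 79
GT       0
PUSH 3   0 3
LT       1
STORE 0  (empty)
LOAD 0   1
DUP      1 1
ADD      2
DUP      2 2
MUL      4
PUSH 3   4 3
POP      4
PUSH 11  4 11
SUB      -7

1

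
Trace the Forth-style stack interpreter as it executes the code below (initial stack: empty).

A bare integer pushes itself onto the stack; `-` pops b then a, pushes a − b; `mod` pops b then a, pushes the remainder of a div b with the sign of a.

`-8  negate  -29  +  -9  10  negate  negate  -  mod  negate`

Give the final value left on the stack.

-8     : -8
negate : 8
-29    : 8 -29
+      : -21
-9     : -21 -9
10     : -21 -9 10
negate : -21 -9 -10
negate : -21 -9 10
-      : -21 -19
mod    : -2
negate : 2

2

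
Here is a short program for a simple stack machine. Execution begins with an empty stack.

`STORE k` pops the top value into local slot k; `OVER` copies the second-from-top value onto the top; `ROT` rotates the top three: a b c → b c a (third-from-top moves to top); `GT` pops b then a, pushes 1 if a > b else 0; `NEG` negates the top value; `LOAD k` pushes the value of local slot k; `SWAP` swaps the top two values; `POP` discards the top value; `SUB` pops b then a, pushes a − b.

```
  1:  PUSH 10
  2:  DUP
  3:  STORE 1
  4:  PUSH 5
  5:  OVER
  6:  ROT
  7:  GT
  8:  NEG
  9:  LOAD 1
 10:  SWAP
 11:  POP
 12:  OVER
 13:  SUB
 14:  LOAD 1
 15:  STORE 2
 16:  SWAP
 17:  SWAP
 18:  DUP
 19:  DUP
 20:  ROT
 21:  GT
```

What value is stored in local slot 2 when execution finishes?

10

PUSH 10 -> [10]
DUP     -> [10, 10]
STORE 1 -> [10]
PUSH 5  -> [10, 5]
OVER    -> [10, 5, 10]
ROT     -> [5, 10, 10]
GT      -> [5, 0]
NEG     -> [5, 0]
LOAD 1  -> [5, 0, 10]
SWAP    -> [5, 10, 0]
POP     -> [5, 10]
OVER    -> [5, 10, 5]
SUB     -> [5, 5]
LOAD 1  -> [5, 5, 10]
STORE 2 -> [5, 5]
SWAP    -> [5, 5]
SWAP    -> [5, 5]
DUP     -> [5, 5, 5]
DUP     -> [5, 5, 5, 5]
ROT     -> [5, 5, 5, 5]
GT      -> [5, 5, 0]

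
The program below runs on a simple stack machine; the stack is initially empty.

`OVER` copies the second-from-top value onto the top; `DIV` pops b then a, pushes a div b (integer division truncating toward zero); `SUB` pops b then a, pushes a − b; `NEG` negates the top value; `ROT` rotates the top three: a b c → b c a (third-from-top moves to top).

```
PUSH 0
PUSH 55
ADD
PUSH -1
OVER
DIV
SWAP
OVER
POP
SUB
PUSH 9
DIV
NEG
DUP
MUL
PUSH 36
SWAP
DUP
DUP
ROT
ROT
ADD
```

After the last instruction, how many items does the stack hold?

PUSH 0  -> 0
PUSH 55 -> 0 55
ADD     -> 55
PUSH -1 -> 55 -1
OVER    -> 55 -1 55
DIV     -> 55 0
SWAP    -> 0 55
OVER    -> 0 55 0
POP     -> 0 55
SUB     -> -55
PUSH 9  -> -55 9
DIV     -> -6
NEG     -> 6
DUP     -> 6 6
MUL     -> 36
PUSH 36 -> 36 36
SWAP    -> 36 36
DUP     -> 36 36 36
DUP     -> 36 36 36 36
ROT     -> 36 36 36 36
ROT     -> 36 36 36 36
ADD     -> 36 36 72

3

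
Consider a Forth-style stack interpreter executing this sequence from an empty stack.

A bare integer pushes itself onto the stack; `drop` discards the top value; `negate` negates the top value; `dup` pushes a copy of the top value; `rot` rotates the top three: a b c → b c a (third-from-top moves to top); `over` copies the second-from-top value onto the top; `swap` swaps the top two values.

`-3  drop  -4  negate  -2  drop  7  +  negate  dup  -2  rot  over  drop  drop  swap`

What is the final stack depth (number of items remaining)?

-3     : -3
drop   : (empty)
-4     : -4
negate : 4
-2     : 4 -2
drop   : 4
7      : 4 7
+      : 11
negate : -11
dup    : -11 -11
-2     : -11 -11 -2
rot    : -11 -2 -11
over   : -11 -2 -11 -2
drop   : -11 -2 -11
drop   : -11 -2
swap   : -2 -11

2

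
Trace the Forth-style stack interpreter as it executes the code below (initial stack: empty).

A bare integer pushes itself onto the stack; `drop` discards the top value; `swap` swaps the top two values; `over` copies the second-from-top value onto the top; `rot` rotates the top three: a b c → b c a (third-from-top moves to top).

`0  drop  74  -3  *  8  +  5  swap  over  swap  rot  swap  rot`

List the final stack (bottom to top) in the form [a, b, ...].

0    -> [0]
drop -> []
74   -> [74]
-3   -> [74, -3]
*    -> [-222]
8    -> [-222, 8]
+    -> [-214]
5    -> [-214, 5]
swap -> [5, -214]
over -> [5, -214, 5]
swap -> [5, 5, -214]
rot  -> [5, -214, 5]
swap -> [5, 5, -214]
rot  -> [5, -214, 5]

[5, -214, 5]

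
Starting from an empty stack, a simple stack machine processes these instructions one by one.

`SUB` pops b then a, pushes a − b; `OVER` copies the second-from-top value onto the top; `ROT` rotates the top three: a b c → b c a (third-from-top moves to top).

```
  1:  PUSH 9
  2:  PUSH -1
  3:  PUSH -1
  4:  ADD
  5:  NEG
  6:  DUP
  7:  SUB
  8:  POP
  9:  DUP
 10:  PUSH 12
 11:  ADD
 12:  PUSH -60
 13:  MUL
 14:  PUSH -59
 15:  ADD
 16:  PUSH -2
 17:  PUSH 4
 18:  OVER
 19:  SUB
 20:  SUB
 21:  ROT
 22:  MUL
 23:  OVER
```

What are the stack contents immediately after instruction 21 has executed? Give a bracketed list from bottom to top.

PUSH 9   : [9]
PUSH -1  : [9, -1]
PUSH -1  : [9, -1, -1]
ADD      : [9, -2]
NEG      : [9, 2]
DUP      : [9, 2, 2]
SUB      : [9, 0]
POP      : [9]
DUP      : [9, 9]
PUSH 12  : [9, 9, 12]
ADD      : [9, 21]
PUSH -60 : [9, 21, -60]
MUL      : [9, -1260]
PUSH -59 : [9, -1260, -59]
ADD      : [9, -1319]
PUSH -2  : [9, -1319, -2]
PUSH 4   : [9, -1319, -2, 4]
OVER     : [9, -1319, -2, 4, -2]
SUB      : [9, -1319, -2, 6]
SUB      : [9, -1319, -8]
ROT      : [-1319, -8, 9]

[-1319, -8, 9]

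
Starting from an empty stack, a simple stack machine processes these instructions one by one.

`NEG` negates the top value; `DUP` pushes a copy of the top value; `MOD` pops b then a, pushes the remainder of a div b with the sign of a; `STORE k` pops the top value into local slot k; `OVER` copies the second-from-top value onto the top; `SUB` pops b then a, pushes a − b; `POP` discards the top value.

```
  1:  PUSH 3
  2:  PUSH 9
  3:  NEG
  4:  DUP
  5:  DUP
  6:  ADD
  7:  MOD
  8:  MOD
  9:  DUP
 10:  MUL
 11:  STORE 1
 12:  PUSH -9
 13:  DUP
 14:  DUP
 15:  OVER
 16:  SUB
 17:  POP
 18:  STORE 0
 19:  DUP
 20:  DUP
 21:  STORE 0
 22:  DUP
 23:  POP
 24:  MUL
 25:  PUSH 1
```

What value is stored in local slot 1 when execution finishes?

PUSH 3  -> [3]
PUSH 9  -> [3, 9]
NEG     -> [3, -9]
DUP     -> [3, -9, -9]
DUP     -> [3, -9, -9, -9]
ADD     -> [3, -9, -18]
MOD     -> [3, -9]
MOD     -> [3]
DUP     -> [3, 3]
MUL     -> [9]
STORE 1 -> []
PUSH -9 -> [-9]
DUP     -> [-9, -9]
DUP     -> [-9, -9, -9]
OVER    -> [-9, -9, -9, -9]
SUB     -> [-9, -9, 0]
POP     -> [-9, -9]
STORE 0 -> [-9]
DUP     -> [-9, -9]
DUP     -> [-9, -9, -9]
STORE 0 -> [-9, -9]
DUP     -> [-9, -9, -9]
POP     -> [-9, -9]
MUL     -> [81]
PUSH 1  -> [81, 1]

9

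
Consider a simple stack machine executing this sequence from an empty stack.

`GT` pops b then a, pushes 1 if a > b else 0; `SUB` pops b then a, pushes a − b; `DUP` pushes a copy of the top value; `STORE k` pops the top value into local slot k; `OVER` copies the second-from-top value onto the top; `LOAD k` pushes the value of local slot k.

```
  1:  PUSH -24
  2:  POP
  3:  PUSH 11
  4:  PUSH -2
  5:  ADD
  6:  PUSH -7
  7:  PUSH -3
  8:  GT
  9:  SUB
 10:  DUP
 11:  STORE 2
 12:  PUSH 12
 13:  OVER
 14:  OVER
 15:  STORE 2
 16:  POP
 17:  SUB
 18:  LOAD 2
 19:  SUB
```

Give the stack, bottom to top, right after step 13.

[9, 12, 9]

PUSH -24 -> -24
POP      -> (empty)
PUSH 11  -> 11
PUSH -2  -> 11 -2
ADD      -> 9
PUSH -7  -> 9 -7
PUSH -3  -> 9 -7 -3
GT       -> 9 0
SUB      -> 9
DUP      -> 9 9
STORE 2  -> 9
PUSH 12  -> 9 12
OVER     -> 9 12 9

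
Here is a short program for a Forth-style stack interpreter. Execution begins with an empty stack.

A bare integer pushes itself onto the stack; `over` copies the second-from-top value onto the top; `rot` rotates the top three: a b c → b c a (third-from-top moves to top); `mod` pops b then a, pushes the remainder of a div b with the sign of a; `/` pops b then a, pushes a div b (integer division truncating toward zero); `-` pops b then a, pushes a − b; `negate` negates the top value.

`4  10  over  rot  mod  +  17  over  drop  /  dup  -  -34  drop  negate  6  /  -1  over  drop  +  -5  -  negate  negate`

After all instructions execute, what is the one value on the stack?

4

4      -> [4]
10     -> [4, 10]
over   -> [4, 10, 4]
rot    -> [10, 4, 4]
mod    -> [10, 0]
+      -> [10]
17     -> [10, 17]
over   -> [10, 17, 10]
drop   -> [10, 17]
/      -> [0]
dup    -> [0, 0]
-      -> [0]
-34    -> [0, -34]
drop   -> [0]
negate -> [0]
6      -> [0, 6]
/      -> [0]
-1     -> [0, -1]
over   -> [0, -1, 0]
drop   -> [0, -1]
+      -> [-1]
-5     -> [-1, -5]
-      -> [4]
negate -> [-4]
negate -> [4]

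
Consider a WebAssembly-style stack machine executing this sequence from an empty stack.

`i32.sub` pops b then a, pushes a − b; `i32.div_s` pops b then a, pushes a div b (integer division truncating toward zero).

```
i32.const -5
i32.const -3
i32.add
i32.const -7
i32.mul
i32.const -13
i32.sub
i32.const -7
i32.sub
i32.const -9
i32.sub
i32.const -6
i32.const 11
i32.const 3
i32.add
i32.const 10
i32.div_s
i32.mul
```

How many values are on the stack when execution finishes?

i32.const -5   [-5]
i32.const -3   [-5, -3]
i32.add        [-8]
i32.const -7   [-8, -7]
i32.mul        [56]
i32.const -13  [56, -13]
i32.sub        [69]
i32.const -7   [69, -7]
i32.sub        [76]
i32.const -9   [76, -9]
i32.sub        [85]
i32.const -6   [85, -6]
i32.const 11   [85, -6, 11]
i32.const 3    [85, -6, 11, 3]
i32.add        [85, -6, 14]
i32.const 10   [85, -6, 14, 10]
i32.div_s      [85, -6, 1]
i32.mul        [85, -6]

2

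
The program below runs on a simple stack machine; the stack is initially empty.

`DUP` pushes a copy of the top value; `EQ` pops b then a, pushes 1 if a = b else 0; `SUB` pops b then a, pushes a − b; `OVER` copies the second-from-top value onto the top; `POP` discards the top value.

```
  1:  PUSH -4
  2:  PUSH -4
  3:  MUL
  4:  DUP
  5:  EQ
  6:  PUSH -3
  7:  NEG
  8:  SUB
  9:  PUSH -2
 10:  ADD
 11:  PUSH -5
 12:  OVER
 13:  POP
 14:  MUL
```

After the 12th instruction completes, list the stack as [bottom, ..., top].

[-4, -5, -4]

PUSH -4 → -4
PUSH -4 → -4 -4
MUL     → 16
DUP     → 16 16
EQ      → 1
PUSH -3 → 1 -3
NEG     → 1 3
SUB     → -2
PUSH -2 → -2 -2
ADD     → -4
PUSH -5 → -4 -5
OVER    → -4 -5 -4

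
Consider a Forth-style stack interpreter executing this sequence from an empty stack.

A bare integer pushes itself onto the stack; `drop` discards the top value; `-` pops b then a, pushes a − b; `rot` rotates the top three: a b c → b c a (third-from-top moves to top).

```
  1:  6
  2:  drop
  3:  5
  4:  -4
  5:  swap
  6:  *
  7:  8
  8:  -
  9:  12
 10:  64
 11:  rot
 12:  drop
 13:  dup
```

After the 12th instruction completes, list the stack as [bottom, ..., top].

[12, 64]

6    : [6]
drop : []
5    : [5]
-4   : [5, -4]
swap : [-4, 5]
*    : [-20]
8    : [-20, 8]
-    : [-28]
12   : [-28, 12]
64   : [-28, 12, 64]
rot  : [12, 64, -28]
drop : [12, 64]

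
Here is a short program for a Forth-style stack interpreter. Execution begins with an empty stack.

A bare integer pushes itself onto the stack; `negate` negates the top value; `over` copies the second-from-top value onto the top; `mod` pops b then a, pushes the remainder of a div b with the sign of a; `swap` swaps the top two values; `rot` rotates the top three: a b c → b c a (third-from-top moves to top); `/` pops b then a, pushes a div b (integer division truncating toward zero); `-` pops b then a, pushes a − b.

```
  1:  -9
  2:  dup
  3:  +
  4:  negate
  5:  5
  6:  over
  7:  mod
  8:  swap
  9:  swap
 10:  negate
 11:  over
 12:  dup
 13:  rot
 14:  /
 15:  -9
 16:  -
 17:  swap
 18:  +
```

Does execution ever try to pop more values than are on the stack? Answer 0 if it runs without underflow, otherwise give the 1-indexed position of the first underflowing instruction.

-9     -> [-9]
dup    -> [-9, -9]
+      -> [-18]
negate -> [18]
5      -> [18, 5]
over   -> [18, 5, 18]
mod    -> [18, 5]
swap   -> [5, 18]
swap   -> [18, 5]
negate -> [18, -5]
over   -> [18, -5, 18]
dup    -> [18, -5, 18, 18]
rot    -> [18, 18, 18, -5]
/      -> [18, 18, -3]
-9     -> [18, 18, -3, -9]
-      -> [18, 18, 6]
swap   -> [18, 6, 18]
+      -> [18, 24]

0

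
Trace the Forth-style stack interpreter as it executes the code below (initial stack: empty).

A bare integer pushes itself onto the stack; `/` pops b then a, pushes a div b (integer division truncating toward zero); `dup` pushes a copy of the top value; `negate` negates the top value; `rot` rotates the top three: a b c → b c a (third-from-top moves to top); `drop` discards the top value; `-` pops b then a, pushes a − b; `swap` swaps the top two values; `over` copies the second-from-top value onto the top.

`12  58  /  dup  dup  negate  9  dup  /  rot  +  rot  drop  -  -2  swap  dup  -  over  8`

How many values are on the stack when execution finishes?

4

12     -> [12]
58     -> [12, 58]
/      -> [0]
dup    -> [0, 0]
dup    -> [0, 0, 0]
negate -> [0, 0, 0]
9      -> [0, 0, 0, 9]
dup    -> [0, 0, 0, 9, 9]
/      -> [0, 0, 0, 1]
rot    -> [0, 0, 1, 0]
+      -> [0, 0, 1]
rot    -> [0, 1, 0]
drop   -> [0, 1]
-      -> [-1]
-2     -> [-1, -2]
swap   -> [-2, -1]
dup    -> [-2, -1, -1]
-      -> [-2, 0]
over   -> [-2, 0, -2]
8      -> [-2, 0, -2, 8]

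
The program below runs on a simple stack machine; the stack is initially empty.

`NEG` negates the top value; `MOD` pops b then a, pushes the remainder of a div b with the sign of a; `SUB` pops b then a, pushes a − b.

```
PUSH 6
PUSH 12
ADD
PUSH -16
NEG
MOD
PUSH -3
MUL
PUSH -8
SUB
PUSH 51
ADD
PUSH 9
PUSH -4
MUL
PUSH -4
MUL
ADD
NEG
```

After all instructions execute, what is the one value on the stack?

-197

PUSH 6    6
PUSH 12   6 12
ADD       18
PUSH -16  18 -16
NEG       18 16
MOD       2
PUSH -3   2 -3
MUL       -6
PUSH -8   -6 -8
SUB       2
PUSH 51   2 51
ADD       53
PUSH 9    53 9
PUSH -4   53 9 -4
MUL       53 -36
PUSH -4   53 -36 -4
MUL       53 144
ADD       197
NEG       -197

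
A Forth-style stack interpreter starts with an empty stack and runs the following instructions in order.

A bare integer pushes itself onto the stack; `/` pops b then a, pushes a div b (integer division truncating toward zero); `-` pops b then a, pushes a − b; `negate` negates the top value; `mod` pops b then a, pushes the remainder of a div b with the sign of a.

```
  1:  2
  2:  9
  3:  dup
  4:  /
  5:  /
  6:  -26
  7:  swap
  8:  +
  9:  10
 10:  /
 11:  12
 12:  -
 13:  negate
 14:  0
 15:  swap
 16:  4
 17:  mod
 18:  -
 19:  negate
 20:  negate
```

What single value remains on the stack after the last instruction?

2      -> 2
9      -> 2 9
dup    -> 2 9 9
/      -> 2 1
/      -> 2
-26    -> 2 -26
swap   -> -26 2
+      -> -24
10     -> -24 10
/      -> -2
12     -> -2 12
-      -> -14
negate -> 14
0      -> 14 0
swap   -> 0 14
4      -> 0 14 4
mod    -> 0 2
-      -> -2
negate -> 2
negate -> -2

-2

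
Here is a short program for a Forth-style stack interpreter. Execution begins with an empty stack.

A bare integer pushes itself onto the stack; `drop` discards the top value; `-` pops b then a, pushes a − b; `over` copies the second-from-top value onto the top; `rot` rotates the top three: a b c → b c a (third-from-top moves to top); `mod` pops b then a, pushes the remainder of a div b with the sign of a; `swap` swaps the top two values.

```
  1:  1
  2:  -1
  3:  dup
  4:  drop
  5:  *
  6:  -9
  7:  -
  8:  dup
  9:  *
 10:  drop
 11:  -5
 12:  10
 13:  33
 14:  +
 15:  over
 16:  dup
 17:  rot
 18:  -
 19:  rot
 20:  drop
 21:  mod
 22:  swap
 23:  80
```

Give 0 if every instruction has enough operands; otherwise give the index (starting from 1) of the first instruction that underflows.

1     [1]
-1    [1, -1]
dup   [1, -1, -1]
drop  [1, -1]
*     [-1]
-9    [-1, -9]
-     [8]
dup   [8, 8]
*     [64]
drop  []
-5    [-5]
10    [-5, 10]
33    [-5, 10, 33]
+     [-5, 43]
over  [-5, 43, -5]
dup   [-5, 43, -5, -5]
rot   [-5, -5, -5, 43]
-     [-5, -5, -48]
rot   [-5, -48, -5]
drop  [-5, -48]
mod   [-5]
swap  — needs 2 operands, stack has 1 → underflow

22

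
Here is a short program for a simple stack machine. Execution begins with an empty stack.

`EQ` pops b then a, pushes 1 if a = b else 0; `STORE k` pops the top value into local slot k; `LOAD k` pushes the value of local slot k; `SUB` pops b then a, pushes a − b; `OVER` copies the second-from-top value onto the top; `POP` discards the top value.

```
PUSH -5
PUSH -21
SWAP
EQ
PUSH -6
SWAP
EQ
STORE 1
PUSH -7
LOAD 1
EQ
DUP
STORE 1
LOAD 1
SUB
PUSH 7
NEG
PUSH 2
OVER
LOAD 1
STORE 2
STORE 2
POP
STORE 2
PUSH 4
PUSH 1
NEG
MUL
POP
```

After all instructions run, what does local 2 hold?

-7

PUSH -5   [-5]
PUSH -21  [-5, -21]
SWAP      [-21, -5]
EQ        [0]
PUSH -6   [0, -6]
SWAP      [-6, 0]
EQ        [0]
STORE 1   []
PUSH -7   [-7]
LOAD 1    [-7, 0]
EQ        [0]
DUP       [0, 0]
STORE 1   [0]
LOAD 1    [0, 0]
SUB       [0]
PUSH 7    [0, 7]
NEG       [0, -7]
PUSH 2    [0, -7, 2]
OVER      [0, -7, 2, -7]
LOAD 1    [0, -7, 2, -7, 0]
STORE 2   [0, -7, 2, -7]
STORE 2   [0, -7, 2]
POP       [0, -7]
STORE 2   [0]
PUSH 4    [0, 4]
PUSH 1    [0, 4, 1]
NEG       [0, 4, -1]
MUL       [0, -4]
POP       [0]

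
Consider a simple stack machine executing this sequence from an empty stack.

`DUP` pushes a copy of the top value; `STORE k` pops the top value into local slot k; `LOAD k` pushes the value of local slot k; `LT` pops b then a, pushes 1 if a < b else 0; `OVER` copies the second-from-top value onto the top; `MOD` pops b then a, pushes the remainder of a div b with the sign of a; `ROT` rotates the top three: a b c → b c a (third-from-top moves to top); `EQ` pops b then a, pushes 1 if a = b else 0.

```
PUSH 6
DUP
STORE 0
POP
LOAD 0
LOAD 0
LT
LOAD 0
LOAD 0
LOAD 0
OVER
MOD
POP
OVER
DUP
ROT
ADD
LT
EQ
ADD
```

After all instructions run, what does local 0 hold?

PUSH 6  : 6
DUP     : 6 6
STORE 0 : 6
POP     : (empty)
LOAD 0  : 6
LOAD 0  : 6 6
LT      : 0
LOAD 0  : 0 6
LOAD 0  : 0 6 6
LOAD 0  : 0 6 6 6
OVER    : 0 6 6 6 6
MOD     : 0 6 6 0
POP     : 0 6 6
OVER    : 0 6 6 6
DUP     : 0 6 6 6 6
ROT     : 0 6 6 6 6
ADD     : 0 6 6 12
LT      : 0 6 1
EQ      : 0 0
ADD     : 0

6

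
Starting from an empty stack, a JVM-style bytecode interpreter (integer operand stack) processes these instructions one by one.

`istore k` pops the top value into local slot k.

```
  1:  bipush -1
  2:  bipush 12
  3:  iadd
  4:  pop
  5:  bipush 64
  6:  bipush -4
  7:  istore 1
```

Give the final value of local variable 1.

-4

bipush -1  [-1]
bipush 12  [-1, 12]
iadd       [11]
pop        []
bipush 64  [64]
bipush -4  [64, -4]
istore 1   [64]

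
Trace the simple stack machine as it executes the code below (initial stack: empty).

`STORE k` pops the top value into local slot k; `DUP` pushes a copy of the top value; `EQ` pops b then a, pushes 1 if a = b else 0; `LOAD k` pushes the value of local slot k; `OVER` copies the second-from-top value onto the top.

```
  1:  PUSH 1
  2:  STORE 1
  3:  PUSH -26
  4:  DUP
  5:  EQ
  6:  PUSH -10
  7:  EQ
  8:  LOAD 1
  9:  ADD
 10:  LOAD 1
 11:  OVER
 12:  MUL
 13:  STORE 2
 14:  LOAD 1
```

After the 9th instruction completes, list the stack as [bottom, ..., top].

PUSH 1   → [1]
STORE 1  → []
PUSH -26 → [-26]
DUP      → [-26, -26]
EQ       → [1]
PUSH -10 → [1, -10]
EQ       → [0]
LOAD 1   → [0, 1]
ADD      → [1]

[1]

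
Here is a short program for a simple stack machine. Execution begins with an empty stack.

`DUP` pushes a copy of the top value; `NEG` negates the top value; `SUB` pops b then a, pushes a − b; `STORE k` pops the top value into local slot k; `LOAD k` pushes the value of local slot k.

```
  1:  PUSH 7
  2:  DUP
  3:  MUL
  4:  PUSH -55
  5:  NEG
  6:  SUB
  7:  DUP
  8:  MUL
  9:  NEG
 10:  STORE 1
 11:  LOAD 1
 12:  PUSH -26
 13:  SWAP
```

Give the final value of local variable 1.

-36

PUSH 7    [7]
DUP       [7, 7]
MUL       [49]
PUSH -55  [49, -55]
NEG       [49, 55]
SUB       [-6]
DUP       [-6, -6]
MUL       [36]
NEG       [-36]
STORE 1   []
LOAD 1    [-36]
PUSH -26  [-36, -26]
SWAP      [-26, -36]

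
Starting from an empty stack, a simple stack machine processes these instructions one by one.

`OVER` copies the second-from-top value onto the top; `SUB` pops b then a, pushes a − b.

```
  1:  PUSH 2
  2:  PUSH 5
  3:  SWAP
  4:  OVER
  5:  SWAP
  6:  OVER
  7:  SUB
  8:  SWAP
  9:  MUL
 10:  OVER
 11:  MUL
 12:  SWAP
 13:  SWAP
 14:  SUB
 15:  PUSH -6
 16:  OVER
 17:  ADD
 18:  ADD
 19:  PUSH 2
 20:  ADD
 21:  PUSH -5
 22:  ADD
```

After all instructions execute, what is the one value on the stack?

151

PUSH 2  -> 2
PUSH 5  -> 2 5
SWAP    -> 5 2
OVER    -> 5 2 5
SWAP    -> 5 5 2
OVER    -> 5 5 2 5
SUB     -> 5 5 -3
SWAP    -> 5 -3 5
MUL     -> 5 -15
OVER    -> 5 -15 5
MUL     -> 5 -75
SWAP    -> -75 5
SWAP    -> 5 -75
SUB     -> 80
PUSH -6 -> 80 -6
OVER    -> 80 -6 80
ADD     -> 80 74
ADD     -> 154
PUSH 2  -> 154 2
ADD     -> 156
PUSH -5 -> 156 -5
ADD     -> 151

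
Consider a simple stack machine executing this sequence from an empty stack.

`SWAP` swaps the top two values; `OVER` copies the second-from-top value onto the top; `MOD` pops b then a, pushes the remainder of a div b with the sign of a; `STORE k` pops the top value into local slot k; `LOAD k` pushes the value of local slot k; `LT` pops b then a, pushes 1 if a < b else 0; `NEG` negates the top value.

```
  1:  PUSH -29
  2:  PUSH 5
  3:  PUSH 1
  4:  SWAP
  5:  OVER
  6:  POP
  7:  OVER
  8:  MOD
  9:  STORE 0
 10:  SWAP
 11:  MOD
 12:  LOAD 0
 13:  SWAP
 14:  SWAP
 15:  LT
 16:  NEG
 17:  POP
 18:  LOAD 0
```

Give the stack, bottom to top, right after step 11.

[1]

PUSH -29  [-29]
PUSH 5    [-29, 5]
PUSH 1    [-29, 5, 1]
SWAP      [-29, 1, 5]
OVER      [-29, 1, 5, 1]
POP       [-29, 1, 5]
OVER      [-29, 1, 5, 1]
MOD       [-29, 1, 0]
STORE 0   [-29, 1]
SWAP      [1, -29]
MOD       [1]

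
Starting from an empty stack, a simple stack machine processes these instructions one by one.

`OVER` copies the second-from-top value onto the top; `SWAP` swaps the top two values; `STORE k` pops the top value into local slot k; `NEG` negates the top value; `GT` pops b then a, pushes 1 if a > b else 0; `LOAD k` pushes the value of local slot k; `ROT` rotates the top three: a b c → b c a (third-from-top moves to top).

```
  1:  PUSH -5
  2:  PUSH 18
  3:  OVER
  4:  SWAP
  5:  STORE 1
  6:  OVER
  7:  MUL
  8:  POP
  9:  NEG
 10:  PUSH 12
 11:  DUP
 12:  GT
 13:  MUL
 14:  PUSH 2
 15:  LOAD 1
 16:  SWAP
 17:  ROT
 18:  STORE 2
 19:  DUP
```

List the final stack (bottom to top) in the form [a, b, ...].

PUSH -5 -> -5
PUSH 18 -> -5 18
OVER    -> -5 18 -5
SWAP    -> -5 -5 18
STORE 1 -> -5 -5
OVER    -> -5 -5 -5
MUL     -> -5 25
POP     -> -5
NEG     -> 5
PUSH 12 -> 5 12
DUP     -> 5 12 12
GT      -> 5 0
MUL     -> 0
PUSH 2  -> 0 2
LOAD 1  -> 0 2 18
SWAP    -> 0 18 2
ROT     -> 18 2 0
STORE 2 -> 18 2
DUP     -> 18 2 2

[18, 2, 2]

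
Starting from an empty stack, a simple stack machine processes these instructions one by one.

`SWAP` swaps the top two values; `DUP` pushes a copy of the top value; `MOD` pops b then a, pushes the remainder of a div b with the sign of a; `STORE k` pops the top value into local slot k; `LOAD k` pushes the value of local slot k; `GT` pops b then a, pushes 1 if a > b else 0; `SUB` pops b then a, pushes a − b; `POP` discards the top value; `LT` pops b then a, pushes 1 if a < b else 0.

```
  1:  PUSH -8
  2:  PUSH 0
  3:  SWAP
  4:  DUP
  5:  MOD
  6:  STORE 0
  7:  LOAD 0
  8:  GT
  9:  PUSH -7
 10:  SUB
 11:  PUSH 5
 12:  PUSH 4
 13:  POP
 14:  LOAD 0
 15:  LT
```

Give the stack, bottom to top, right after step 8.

PUSH -8  [-8]
PUSH 0   [-8, 0]
SWAP     [0, -8]
DUP      [0, -8, -8]
MOD      [0, 0]
STORE 0  [0]
LOAD 0   [0, 0]
GT       [0]

[0]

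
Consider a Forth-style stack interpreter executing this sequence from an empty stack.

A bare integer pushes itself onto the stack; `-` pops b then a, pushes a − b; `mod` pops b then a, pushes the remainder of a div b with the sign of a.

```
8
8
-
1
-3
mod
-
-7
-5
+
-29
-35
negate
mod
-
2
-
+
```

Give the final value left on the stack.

14

8       [8]
8       [8, 8]
-       [0]
1       [0, 1]
-3      [0, 1, -3]
mod     [0, 1]
-       [-1]
-7      [-1, -7]
-5      [-1, -7, -5]
+       [-1, -12]
-29     [-1, -12, -29]
-35     [-1, -12, -29, -35]
negate  [-1, -12, -29, 35]
mod     [-1, -12, -29]
-       [-1, 17]
2       [-1, 17, 2]
-       [-1, 15]
+       [14]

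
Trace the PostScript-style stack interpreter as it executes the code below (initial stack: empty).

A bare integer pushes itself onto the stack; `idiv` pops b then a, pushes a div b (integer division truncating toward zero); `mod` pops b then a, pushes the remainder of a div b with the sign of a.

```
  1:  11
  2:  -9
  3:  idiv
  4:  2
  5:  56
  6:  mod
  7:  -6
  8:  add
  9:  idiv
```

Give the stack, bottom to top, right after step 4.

[-1, 2]

11   : 11
-9   : 11 -9
idiv : -1
2    : -1 2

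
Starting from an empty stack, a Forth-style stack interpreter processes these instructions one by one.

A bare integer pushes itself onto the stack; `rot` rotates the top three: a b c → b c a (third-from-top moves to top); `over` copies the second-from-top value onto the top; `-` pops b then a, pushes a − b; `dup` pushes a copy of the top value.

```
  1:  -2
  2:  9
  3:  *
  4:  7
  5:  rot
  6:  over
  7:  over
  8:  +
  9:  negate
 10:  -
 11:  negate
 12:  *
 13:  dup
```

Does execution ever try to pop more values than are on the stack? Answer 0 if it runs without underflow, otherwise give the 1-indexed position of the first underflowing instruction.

-2 → -2
9  → -2 9
*  → -18
7  → -18 7
rot  — needs 3 operands, stack has 2 → underflow

5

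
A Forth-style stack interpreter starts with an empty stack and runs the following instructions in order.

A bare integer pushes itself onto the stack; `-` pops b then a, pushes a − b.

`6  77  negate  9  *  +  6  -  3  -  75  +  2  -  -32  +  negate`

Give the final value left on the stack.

655

6      → [6]
77     → [6, 77]
negate → [6, -77]
9      → [6, -77, 9]
*      → [6, -693]
+      → [-687]
6      → [-687, 6]
-      → [-693]
3      → [-693, 3]
-      → [-696]
75     → [-696, 75]
+      → [-621]
2      → [-621, 2]
-      → [-623]
-32    → [-623, -32]
+      → [-655]
negate → [655]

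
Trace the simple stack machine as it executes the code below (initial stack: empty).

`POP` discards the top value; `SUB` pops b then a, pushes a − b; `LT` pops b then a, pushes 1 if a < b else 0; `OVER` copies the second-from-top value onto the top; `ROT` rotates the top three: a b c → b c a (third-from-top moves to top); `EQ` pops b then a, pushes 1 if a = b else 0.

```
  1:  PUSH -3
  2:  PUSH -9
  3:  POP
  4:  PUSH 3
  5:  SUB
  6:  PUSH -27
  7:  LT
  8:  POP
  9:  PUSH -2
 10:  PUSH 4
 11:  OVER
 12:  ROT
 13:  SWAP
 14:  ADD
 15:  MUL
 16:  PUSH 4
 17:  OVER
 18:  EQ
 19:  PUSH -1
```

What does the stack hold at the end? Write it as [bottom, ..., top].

PUSH -3  : [-3]
PUSH -9  : [-3, -9]
POP      : [-3]
PUSH 3   : [-3, 3]
SUB      : [-6]
PUSH -27 : [-6, -27]
LT       : [0]
POP      : []
PUSH -2  : [-2]
PUSH 4   : [-2, 4]
OVER     : [-2, 4, -2]
ROT      : [4, -2, -2]
SWAP     : [4, -2, -2]
ADD      : [4, -4]
MUL      : [-16]
PUSH 4   : [-16, 4]
OVER     : [-16, 4, -16]
EQ       : [-16, 0]
PUSH -1  : [-16, 0, -1]

[-16, 0, -1]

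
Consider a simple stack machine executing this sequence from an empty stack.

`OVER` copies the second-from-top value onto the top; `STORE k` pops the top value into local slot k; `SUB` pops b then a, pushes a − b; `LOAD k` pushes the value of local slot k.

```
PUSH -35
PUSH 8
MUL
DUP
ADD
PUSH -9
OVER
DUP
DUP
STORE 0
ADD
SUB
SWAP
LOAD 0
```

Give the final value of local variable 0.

PUSH -35  -35
PUSH 8    -35 8
MUL       -280
DUP       -280 -280
ADD       -560
PUSH -9   -560 -9
OVER      -560 -9 -560
DUP       -560 -9 -560 -560
DUP       -560 -9 -560 -560 -560
STORE 0   -560 -9 -560 -560
ADD       -560 -9 -1120
SUB       -560 1111
SWAP      1111 -560
LOAD 0    1111 -560 -560

-560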